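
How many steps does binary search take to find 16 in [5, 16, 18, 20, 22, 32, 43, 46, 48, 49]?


Search for 16:
[0,9] mid=4 arr[4]=22
[0,3] mid=1 arr[1]=16
Total: 2 comparisons


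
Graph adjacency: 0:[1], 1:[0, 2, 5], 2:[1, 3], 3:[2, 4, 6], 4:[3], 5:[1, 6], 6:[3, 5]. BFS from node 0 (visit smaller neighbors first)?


BFS queue: start with [0]
Visit order: [0, 1, 2, 5, 3, 6, 4]


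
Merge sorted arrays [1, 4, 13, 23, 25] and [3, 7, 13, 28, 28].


Compare heads, take smaller each step.
Merged: [1, 3, 4, 7, 13, 13, 23, 25, 28, 28]


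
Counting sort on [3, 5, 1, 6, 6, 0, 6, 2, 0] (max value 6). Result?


Count array: [2, 1, 1, 1, 0, 1, 3]
Reconstruct: [0, 0, 1, 2, 3, 5, 6, 6, 6]


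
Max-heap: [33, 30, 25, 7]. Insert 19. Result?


Append 19: [33, 30, 25, 7, 19]
Bubble up: no swaps needed
Result: [33, 30, 25, 7, 19]


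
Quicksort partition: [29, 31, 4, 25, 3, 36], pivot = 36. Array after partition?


Elements <= 36 go left of pivot.
Result: [29, 31, 4, 25, 3, 36], pivot at index 5


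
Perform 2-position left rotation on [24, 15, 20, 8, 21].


Left rotate by 2: [20, 8, 21, 24, 15]


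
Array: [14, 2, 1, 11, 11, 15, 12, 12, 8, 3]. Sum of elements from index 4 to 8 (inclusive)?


Prefix sums: [0, 14, 16, 17, 28, 39, 54, 66, 78, 86, 89]
Sum[4..8] = prefix[9] - prefix[4] = 86 - 28 = 58


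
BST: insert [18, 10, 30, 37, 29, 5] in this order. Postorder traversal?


Root = 18; build tree by BST insertion.
Postorder traversal: [5, 10, 29, 37, 30, 18]


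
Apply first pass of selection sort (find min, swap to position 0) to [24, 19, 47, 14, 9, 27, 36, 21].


After one pass: [9, 19, 47, 14, 24, 27, 36, 21]


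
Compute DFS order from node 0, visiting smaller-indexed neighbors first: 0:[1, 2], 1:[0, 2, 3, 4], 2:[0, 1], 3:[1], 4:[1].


DFS stack-based: start with [0]
Visit order: [0, 1, 2, 3, 4]


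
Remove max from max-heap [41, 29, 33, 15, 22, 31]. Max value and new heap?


Max = 41
Replace root with last, heapify down
Resulting heap: [33, 29, 31, 15, 22]


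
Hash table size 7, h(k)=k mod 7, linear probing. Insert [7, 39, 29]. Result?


Insertions: 7->slot 0; 39->slot 4; 29->slot 1
Table: [7, 29, None, None, 39, None, None]


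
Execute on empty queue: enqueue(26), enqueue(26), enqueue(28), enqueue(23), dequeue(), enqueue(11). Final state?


enqueue(26) -> [26]
enqueue(26) -> [26, 26]
enqueue(28) -> [26, 26, 28]
enqueue(23) -> [26, 26, 28, 23]
dequeue() returns 26 -> [26, 28, 23]
enqueue(11) -> [26, 28, 23, 11]
Final queue (front to back): [26, 28, 23, 11]


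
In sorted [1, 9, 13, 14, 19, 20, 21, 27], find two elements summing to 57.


Two pointers: lo=0, hi=7
No pair sums to 57


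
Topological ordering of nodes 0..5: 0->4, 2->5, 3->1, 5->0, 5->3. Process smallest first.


Kahn's algorithm, process smallest node first
Order: [2, 5, 0, 3, 1, 4]


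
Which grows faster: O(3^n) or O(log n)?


logarithmic grows slower than exponential (base 3)
O(log n) is asymptotically smaller; O(3^n) grows faster


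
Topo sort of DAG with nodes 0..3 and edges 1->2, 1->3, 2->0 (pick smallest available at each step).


Kahn's algorithm, process smallest node first
Order: [1, 2, 0, 3]


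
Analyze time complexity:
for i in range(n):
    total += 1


Per nesting level: O(n) = O(n)
Complexity: O(n)


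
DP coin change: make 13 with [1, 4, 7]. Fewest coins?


dp[0]=0; dp[i]=1+min(dp[i-c] for c in coins)
...dp[8]=2, dp[9]=3, dp[10]=4, dp[11]=2, dp[12]=3, dp[13]=4
Minimum coins for 13 = 4


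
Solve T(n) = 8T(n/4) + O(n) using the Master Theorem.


a=8, b=4, c=1. log_4(8)=1.5 > c=1. Case 1: O(n^log_b(a)) = O(n^1.500)
Complexity: O(n^1.500)


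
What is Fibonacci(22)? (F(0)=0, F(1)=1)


F(n)=F(n-1)+F(n-2)
...F(20)=6765, F(21)=10946, F(22)=17711


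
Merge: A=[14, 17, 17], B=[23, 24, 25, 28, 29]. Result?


Compare heads, take smaller each step.
Merged: [14, 17, 17, 23, 24, 25, 28, 29]


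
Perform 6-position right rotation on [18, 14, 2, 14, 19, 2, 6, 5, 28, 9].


Right rotate by 6: [19, 2, 6, 5, 28, 9, 18, 14, 2, 14]


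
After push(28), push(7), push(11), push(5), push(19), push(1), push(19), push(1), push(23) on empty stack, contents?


push(28) -> [28]
push(7) -> [28, 7]
push(11) -> [28, 7, 11]
push(5) -> [28, 7, 11, 5]
push(19) -> [28, 7, 11, 5, 19]
push(1) -> [28, 7, 11, 5, 19, 1]
push(19) -> [28, 7, 11, 5, 19, 1, 19]
push(1) -> [28, 7, 11, 5, 19, 1, 19, 1]
push(23) -> [28, 7, 11, 5, 19, 1, 19, 1, 23]
Final stack (bottom to top): [28, 7, 11, 5, 19, 1, 19, 1, 23]


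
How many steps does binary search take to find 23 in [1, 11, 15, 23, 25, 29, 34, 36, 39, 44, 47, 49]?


Search for 23:
[0,11] mid=5 arr[5]=29
[0,4] mid=2 arr[2]=15
[3,4] mid=3 arr[3]=23
Total: 3 comparisons


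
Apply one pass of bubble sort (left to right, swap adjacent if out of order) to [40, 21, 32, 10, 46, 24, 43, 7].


After one pass: [21, 32, 10, 40, 24, 43, 7, 46]


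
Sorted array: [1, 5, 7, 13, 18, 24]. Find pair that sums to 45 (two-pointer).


Two pointers: lo=0, hi=5
No pair sums to 45


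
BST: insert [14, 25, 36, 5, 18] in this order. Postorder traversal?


Root = 14; build tree by BST insertion.
Postorder traversal: [5, 18, 36, 25, 14]


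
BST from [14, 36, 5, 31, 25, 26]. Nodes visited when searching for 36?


BST root = 14
Search for 36: compare at each node
Path: [14, 36]


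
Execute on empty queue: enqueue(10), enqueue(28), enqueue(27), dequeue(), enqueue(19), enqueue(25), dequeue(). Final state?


enqueue(10) -> [10]
enqueue(28) -> [10, 28]
enqueue(27) -> [10, 28, 27]
dequeue() returns 10 -> [28, 27]
enqueue(19) -> [28, 27, 19]
enqueue(25) -> [28, 27, 19, 25]
dequeue() returns 28 -> [27, 19, 25]
Final queue (front to back): [27, 19, 25]


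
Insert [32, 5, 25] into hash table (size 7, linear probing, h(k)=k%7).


Insertions: 32->slot 4; 5->slot 5; 25->slot 6
Table: [None, None, None, None, 32, 5, 25]


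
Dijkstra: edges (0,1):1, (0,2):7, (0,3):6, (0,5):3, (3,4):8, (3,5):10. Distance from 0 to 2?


Dijkstra from 0:
Distances: {0: 0, 1: 1, 2: 7, 3: 6, 4: 14, 5: 3}
Shortest distance to 2 = 7, path = [0, 2]


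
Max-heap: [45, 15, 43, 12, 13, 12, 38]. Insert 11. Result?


Append 11: [45, 15, 43, 12, 13, 12, 38, 11]
Bubble up: no swaps needed
Result: [45, 15, 43, 12, 13, 12, 38, 11]


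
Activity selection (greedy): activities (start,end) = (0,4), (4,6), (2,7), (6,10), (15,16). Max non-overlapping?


Greedy: pick earliest-ending, then skip overlaps.
Selected (4 activities): [(0, 4), (4, 6), (6, 10), (15, 16)]


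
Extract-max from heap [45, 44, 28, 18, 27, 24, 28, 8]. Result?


Max = 45
Replace root with last, heapify down
Resulting heap: [44, 27, 28, 18, 8, 24, 28]


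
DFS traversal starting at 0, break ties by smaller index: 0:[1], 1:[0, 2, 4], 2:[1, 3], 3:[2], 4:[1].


DFS stack-based: start with [0]
Visit order: [0, 1, 2, 3, 4]


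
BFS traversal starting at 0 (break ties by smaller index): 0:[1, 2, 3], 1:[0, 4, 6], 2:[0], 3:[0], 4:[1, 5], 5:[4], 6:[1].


BFS queue: start with [0]
Visit order: [0, 1, 2, 3, 4, 6, 5]


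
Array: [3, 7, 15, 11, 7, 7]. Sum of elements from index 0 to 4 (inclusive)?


Prefix sums: [0, 3, 10, 25, 36, 43, 50]
Sum[0..4] = prefix[5] - prefix[0] = 43 - 0 = 43


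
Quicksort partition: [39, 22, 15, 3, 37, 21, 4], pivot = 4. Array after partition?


Elements <= 4 go left of pivot.
Result: [3, 4, 15, 39, 37, 21, 22], pivot at index 1


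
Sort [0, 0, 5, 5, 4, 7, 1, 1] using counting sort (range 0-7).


Count array: [2, 2, 0, 0, 1, 2, 0, 1]
Reconstruct: [0, 0, 1, 1, 4, 5, 5, 7]


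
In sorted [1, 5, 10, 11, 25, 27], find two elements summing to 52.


Two pointers: lo=0, hi=5
Found pair: (25, 27) summing to 52


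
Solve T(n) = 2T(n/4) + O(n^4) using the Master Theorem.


a=2, b=4, c=4. log_4(2)=0.5 < c=4. Case 3: O(n^c) = O(n^4)
Complexity: O(n^4)


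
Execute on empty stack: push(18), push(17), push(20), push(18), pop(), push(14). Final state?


push(18) -> [18]
push(17) -> [18, 17]
push(20) -> [18, 17, 20]
push(18) -> [18, 17, 20, 18]
pop() returns 18 -> [18, 17, 20]
push(14) -> [18, 17, 20, 14]
Final stack (bottom to top): [18, 17, 20, 14]


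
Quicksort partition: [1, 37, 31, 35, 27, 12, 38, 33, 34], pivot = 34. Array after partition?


Elements <= 34 go left of pivot.
Result: [1, 31, 27, 12, 33, 34, 38, 37, 35], pivot at index 5


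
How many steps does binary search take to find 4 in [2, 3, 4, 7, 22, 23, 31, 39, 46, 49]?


Search for 4:
[0,9] mid=4 arr[4]=22
[0,3] mid=1 arr[1]=3
[2,3] mid=2 arr[2]=4
Total: 3 comparisons


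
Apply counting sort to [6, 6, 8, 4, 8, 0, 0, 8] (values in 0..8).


Count array: [2, 0, 0, 0, 1, 0, 2, 0, 3]
Reconstruct: [0, 0, 4, 6, 6, 8, 8, 8]


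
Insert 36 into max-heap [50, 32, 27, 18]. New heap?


Append 36: [50, 32, 27, 18, 36]
Bubble up: swap idx 4(36) with idx 1(32)
Result: [50, 36, 27, 18, 32]


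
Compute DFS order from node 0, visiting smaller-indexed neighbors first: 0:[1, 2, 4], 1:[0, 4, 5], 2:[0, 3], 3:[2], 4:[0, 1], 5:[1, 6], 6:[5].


DFS stack-based: start with [0]
Visit order: [0, 1, 4, 5, 6, 2, 3]


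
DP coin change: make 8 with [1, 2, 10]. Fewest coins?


dp[0]=0; dp[i]=1+min(dp[i-c] for c in coins)
...dp[3]=2, dp[4]=2, dp[5]=3, dp[6]=3, dp[7]=4, dp[8]=4
Minimum coins for 8 = 4


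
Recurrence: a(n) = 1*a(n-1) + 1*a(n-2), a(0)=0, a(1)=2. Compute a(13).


Build bottom-up:
...a(11)=178, a(12)=288, a(13)=1*288+1*178=466


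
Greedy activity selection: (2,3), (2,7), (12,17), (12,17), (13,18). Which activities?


Greedy: pick earliest-ending, then skip overlaps.
Selected (2 activities): [(2, 3), (12, 17)]


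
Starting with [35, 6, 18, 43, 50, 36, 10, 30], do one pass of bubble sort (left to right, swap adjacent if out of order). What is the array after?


After one pass: [6, 18, 35, 43, 36, 10, 30, 50]


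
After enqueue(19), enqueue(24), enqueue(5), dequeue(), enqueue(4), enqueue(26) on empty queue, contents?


enqueue(19) -> [19]
enqueue(24) -> [19, 24]
enqueue(5) -> [19, 24, 5]
dequeue() returns 19 -> [24, 5]
enqueue(4) -> [24, 5, 4]
enqueue(26) -> [24, 5, 4, 26]
Final queue (front to back): [24, 5, 4, 26]


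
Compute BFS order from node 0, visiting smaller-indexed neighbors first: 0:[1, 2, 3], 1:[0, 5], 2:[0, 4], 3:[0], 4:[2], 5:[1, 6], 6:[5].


BFS queue: start with [0]
Visit order: [0, 1, 2, 3, 5, 4, 6]


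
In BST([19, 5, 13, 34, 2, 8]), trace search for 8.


BST root = 19
Search for 8: compare at each node
Path: [19, 5, 13, 8]


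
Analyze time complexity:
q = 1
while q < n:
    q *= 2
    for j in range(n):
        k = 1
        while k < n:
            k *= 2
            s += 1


Per nesting level: O(log n) * O(n) * O(log n) = O(n (log n)^2)
Complexity: O(n (log n)^2)


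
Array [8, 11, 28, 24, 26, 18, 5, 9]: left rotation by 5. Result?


Left rotate by 5: [18, 5, 9, 8, 11, 28, 24, 26]


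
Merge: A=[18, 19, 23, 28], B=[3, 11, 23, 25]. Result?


Compare heads, take smaller each step.
Merged: [3, 11, 18, 19, 23, 23, 25, 28]


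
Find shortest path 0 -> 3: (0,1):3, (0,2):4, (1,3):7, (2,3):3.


Dijkstra from 0:
Distances: {0: 0, 1: 3, 2: 4, 3: 7}
Shortest distance to 3 = 7, path = [0, 2, 3]


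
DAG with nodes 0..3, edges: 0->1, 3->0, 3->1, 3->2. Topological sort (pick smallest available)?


Kahn's algorithm, process smallest node first
Order: [3, 0, 1, 2]


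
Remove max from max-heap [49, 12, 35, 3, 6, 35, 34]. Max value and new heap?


Max = 49
Replace root with last, heapify down
Resulting heap: [35, 12, 35, 3, 6, 34]


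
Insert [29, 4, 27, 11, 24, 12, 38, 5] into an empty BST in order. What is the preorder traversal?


Root = 29; build tree by BST insertion.
Preorder traversal: [29, 4, 27, 11, 5, 24, 12, 38]


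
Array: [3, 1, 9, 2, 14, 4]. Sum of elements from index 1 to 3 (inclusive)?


Prefix sums: [0, 3, 4, 13, 15, 29, 33]
Sum[1..3] = prefix[4] - prefix[1] = 15 - 3 = 12


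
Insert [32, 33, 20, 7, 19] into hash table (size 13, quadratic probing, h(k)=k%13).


Insertions: 32->slot 6; 33->slot 7; 20->slot 8; 7->slot 11; 19->slot 10
Table: [None, None, None, None, None, None, 32, 33, 20, None, 19, 7, None]


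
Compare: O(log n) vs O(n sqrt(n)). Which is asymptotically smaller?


logarithmic grows slower than n^1.5
O(log n) is asymptotically smaller; O(n sqrt(n)) grows faster


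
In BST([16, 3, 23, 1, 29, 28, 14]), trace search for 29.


BST root = 16
Search for 29: compare at each node
Path: [16, 23, 29]


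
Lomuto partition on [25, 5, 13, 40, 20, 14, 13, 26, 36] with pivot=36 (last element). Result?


Elements <= 36 go left of pivot.
Result: [25, 5, 13, 20, 14, 13, 26, 36, 40], pivot at index 7


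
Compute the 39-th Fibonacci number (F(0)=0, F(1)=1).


F(n)=F(n-1)+F(n-2)
...F(37)=24157817, F(38)=39088169, F(39)=63245986


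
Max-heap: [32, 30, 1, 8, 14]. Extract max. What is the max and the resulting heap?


Max = 32
Replace root with last, heapify down
Resulting heap: [30, 14, 1, 8]


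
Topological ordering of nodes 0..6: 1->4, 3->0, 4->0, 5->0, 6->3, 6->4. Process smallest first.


Kahn's algorithm, process smallest node first
Order: [1, 2, 5, 6, 3, 4, 0]


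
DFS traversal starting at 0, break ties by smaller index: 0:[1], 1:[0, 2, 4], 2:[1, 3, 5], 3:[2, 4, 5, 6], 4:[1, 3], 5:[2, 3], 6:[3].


DFS stack-based: start with [0]
Visit order: [0, 1, 2, 3, 4, 5, 6]


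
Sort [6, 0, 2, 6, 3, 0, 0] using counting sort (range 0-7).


Count array: [3, 0, 1, 1, 0, 0, 2, 0]
Reconstruct: [0, 0, 0, 2, 3, 6, 6]


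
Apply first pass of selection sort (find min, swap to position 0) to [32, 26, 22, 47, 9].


After one pass: [9, 26, 22, 47, 32]


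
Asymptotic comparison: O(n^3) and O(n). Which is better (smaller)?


linear grows slower than cubic
O(n) is asymptotically smaller; O(n^3) grows faster


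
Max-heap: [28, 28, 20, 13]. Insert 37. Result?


Append 37: [28, 28, 20, 13, 37]
Bubble up: swap idx 4(37) with idx 1(28); swap idx 1(37) with idx 0(28)
Result: [37, 28, 20, 13, 28]


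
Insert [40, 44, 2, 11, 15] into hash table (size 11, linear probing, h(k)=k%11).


Insertions: 40->slot 7; 44->slot 0; 2->slot 2; 11->slot 1; 15->slot 4
Table: [44, 11, 2, None, 15, None, None, 40, None, None, None]


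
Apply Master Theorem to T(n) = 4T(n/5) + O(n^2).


a=4, b=5, c=2. log_5(4)=0.861 < c=2. Case 3: O(n^c) = O(n^2)
Complexity: O(n^2)


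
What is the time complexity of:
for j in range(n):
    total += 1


Per nesting level: O(n) = O(n)
Complexity: O(n)


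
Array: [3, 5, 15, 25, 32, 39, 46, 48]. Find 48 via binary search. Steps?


Search for 48:
[0,7] mid=3 arr[3]=25
[4,7] mid=5 arr[5]=39
[6,7] mid=6 arr[6]=46
[7,7] mid=7 arr[7]=48
Total: 4 comparisons


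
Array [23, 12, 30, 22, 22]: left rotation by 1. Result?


Left rotate by 1: [12, 30, 22, 22, 23]


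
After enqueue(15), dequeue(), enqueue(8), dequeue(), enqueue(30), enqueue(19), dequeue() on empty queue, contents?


enqueue(15) -> [15]
dequeue() returns 15 -> []
enqueue(8) -> [8]
dequeue() returns 8 -> []
enqueue(30) -> [30]
enqueue(19) -> [30, 19]
dequeue() returns 30 -> [19]
Final queue (front to back): [19]


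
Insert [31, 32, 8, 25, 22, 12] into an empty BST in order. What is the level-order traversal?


Root = 31; build tree by BST insertion.
Level-Order traversal: [31, 8, 32, 25, 22, 12]


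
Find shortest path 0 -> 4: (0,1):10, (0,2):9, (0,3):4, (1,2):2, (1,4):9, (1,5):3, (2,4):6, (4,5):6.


Dijkstra from 0:
Distances: {0: 0, 1: 10, 2: 9, 3: 4, 4: 15, 5: 13}
Shortest distance to 4 = 15, path = [0, 2, 4]


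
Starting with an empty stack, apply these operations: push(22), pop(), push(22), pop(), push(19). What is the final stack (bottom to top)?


push(22) -> [22]
pop() returns 22 -> []
push(22) -> [22]
pop() returns 22 -> []
push(19) -> [19]
Final stack (bottom to top): [19]


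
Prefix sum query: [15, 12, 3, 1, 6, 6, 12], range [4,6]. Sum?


Prefix sums: [0, 15, 27, 30, 31, 37, 43, 55]
Sum[4..6] = prefix[7] - prefix[4] = 55 - 31 = 24


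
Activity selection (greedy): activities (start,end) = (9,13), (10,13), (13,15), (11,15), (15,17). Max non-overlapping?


Greedy: pick earliest-ending, then skip overlaps.
Selected (3 activities): [(9, 13), (13, 15), (15, 17)]


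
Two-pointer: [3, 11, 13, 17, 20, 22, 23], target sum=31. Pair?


Two pointers: lo=0, hi=6
Found pair: (11, 20) summing to 31


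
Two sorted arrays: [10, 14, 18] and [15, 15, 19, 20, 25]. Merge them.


Compare heads, take smaller each step.
Merged: [10, 14, 15, 15, 18, 19, 20, 25]


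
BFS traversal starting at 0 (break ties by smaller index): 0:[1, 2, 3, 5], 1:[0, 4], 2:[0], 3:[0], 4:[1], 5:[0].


BFS queue: start with [0]
Visit order: [0, 1, 2, 3, 5, 4]


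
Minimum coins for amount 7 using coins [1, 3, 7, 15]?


dp[0]=0; dp[i]=1+min(dp[i-c] for c in coins)
...dp[2]=2, dp[3]=1, dp[4]=2, dp[5]=3, dp[6]=2, dp[7]=1
Minimum coins for 7 = 1


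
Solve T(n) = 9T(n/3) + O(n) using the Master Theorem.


a=9, b=3, c=1. log_3(9)=2 > c=1. Case 1: O(n^log_b(a)) = O(n^2)
Complexity: O(n^2)


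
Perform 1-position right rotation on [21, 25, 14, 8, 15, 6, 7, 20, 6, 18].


Right rotate by 1: [18, 21, 25, 14, 8, 15, 6, 7, 20, 6]


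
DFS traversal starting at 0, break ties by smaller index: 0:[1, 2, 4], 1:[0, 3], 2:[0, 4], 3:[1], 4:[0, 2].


DFS stack-based: start with [0]
Visit order: [0, 1, 3, 2, 4]


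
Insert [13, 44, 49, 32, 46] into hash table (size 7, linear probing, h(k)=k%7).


Insertions: 13->slot 6; 44->slot 2; 49->slot 0; 32->slot 4; 46->slot 5
Table: [49, None, 44, None, 32, 46, 13]


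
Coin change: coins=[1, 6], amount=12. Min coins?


dp[0]=0; dp[i]=1+min(dp[i-c] for c in coins)
...dp[7]=2, dp[8]=3, dp[9]=4, dp[10]=5, dp[11]=6, dp[12]=2
Minimum coins for 12 = 2


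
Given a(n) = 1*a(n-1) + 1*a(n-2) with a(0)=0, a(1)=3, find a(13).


Build bottom-up:
...a(11)=267, a(12)=432, a(13)=1*432+1*267=699


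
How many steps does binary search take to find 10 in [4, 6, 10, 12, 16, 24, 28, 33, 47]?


Search for 10:
[0,8] mid=4 arr[4]=16
[0,3] mid=1 arr[1]=6
[2,3] mid=2 arr[2]=10
Total: 3 comparisons


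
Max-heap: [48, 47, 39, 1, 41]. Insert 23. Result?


Append 23: [48, 47, 39, 1, 41, 23]
Bubble up: no swaps needed
Result: [48, 47, 39, 1, 41, 23]


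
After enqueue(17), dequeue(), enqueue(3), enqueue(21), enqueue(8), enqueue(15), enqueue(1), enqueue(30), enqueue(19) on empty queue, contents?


enqueue(17) -> [17]
dequeue() returns 17 -> []
enqueue(3) -> [3]
enqueue(21) -> [3, 21]
enqueue(8) -> [3, 21, 8]
enqueue(15) -> [3, 21, 8, 15]
enqueue(1) -> [3, 21, 8, 15, 1]
enqueue(30) -> [3, 21, 8, 15, 1, 30]
enqueue(19) -> [3, 21, 8, 15, 1, 30, 19]
Final queue (front to back): [3, 21, 8, 15, 1, 30, 19]


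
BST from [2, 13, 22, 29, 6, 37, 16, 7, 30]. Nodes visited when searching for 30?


BST root = 2
Search for 30: compare at each node
Path: [2, 13, 22, 29, 37, 30]


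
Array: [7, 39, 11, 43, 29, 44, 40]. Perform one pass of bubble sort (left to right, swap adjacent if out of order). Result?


After one pass: [7, 11, 39, 29, 43, 40, 44]


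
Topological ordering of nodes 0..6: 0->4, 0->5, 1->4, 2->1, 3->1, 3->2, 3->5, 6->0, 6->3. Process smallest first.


Kahn's algorithm, process smallest node first
Order: [6, 0, 3, 2, 1, 4, 5]


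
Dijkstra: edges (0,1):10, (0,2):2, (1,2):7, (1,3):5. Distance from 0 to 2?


Dijkstra from 0:
Distances: {0: 0, 1: 9, 2: 2, 3: 14}
Shortest distance to 2 = 2, path = [0, 2]


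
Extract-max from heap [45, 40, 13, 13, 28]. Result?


Max = 45
Replace root with last, heapify down
Resulting heap: [40, 28, 13, 13]


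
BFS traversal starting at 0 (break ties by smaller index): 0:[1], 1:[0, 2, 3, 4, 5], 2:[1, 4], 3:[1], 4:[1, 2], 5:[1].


BFS queue: start with [0]
Visit order: [0, 1, 2, 3, 4, 5]


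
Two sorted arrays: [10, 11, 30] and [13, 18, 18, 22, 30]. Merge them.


Compare heads, take smaller each step.
Merged: [10, 11, 13, 18, 18, 22, 30, 30]


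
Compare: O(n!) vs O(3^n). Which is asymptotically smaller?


exponential (base 3) grows slower than factorial
O(3^n) is asymptotically smaller; O(n!) grows faster


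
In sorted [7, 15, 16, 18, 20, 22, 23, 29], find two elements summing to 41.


Two pointers: lo=0, hi=7
Found pair: (18, 23) summing to 41


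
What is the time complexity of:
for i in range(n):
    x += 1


Per nesting level: O(n) = O(n)
Complexity: O(n)


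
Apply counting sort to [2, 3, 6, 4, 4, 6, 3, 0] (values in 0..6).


Count array: [1, 0, 1, 2, 2, 0, 2]
Reconstruct: [0, 2, 3, 3, 4, 4, 6, 6]


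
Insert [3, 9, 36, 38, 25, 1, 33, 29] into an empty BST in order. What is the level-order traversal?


Root = 3; build tree by BST insertion.
Level-Order traversal: [3, 1, 9, 36, 25, 38, 33, 29]


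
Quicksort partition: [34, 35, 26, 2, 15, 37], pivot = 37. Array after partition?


Elements <= 37 go left of pivot.
Result: [34, 35, 26, 2, 15, 37], pivot at index 5


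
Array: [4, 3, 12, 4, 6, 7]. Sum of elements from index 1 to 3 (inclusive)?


Prefix sums: [0, 4, 7, 19, 23, 29, 36]
Sum[1..3] = prefix[4] - prefix[1] = 23 - 4 = 19


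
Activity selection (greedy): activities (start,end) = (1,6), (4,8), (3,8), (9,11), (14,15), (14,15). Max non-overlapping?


Greedy: pick earliest-ending, then skip overlaps.
Selected (3 activities): [(1, 6), (9, 11), (14, 15)]


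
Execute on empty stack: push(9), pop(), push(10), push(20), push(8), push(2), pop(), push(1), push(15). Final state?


push(9) -> [9]
pop() returns 9 -> []
push(10) -> [10]
push(20) -> [10, 20]
push(8) -> [10, 20, 8]
push(2) -> [10, 20, 8, 2]
pop() returns 2 -> [10, 20, 8]
push(1) -> [10, 20, 8, 1]
push(15) -> [10, 20, 8, 1, 15]
Final stack (bottom to top): [10, 20, 8, 1, 15]


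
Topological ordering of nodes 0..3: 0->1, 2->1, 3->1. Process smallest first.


Kahn's algorithm, process smallest node first
Order: [0, 2, 3, 1]


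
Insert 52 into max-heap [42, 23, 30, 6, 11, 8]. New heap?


Append 52: [42, 23, 30, 6, 11, 8, 52]
Bubble up: swap idx 6(52) with idx 2(30); swap idx 2(52) with idx 0(42)
Result: [52, 23, 42, 6, 11, 8, 30]


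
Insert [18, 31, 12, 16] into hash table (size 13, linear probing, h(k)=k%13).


Insertions: 18->slot 5; 31->slot 6; 12->slot 12; 16->slot 3
Table: [None, None, None, 16, None, 18, 31, None, None, None, None, None, 12]


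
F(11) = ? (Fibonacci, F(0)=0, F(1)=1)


F(n)=F(n-1)+F(n-2)
...F(9)=34, F(10)=55, F(11)=89


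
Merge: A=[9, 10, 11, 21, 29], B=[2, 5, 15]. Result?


Compare heads, take smaller each step.
Merged: [2, 5, 9, 10, 11, 15, 21, 29]


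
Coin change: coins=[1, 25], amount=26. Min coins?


dp[0]=0; dp[i]=1+min(dp[i-c] for c in coins)
...dp[21]=21, dp[22]=22, dp[23]=23, dp[24]=24, dp[25]=1, dp[26]=2
Minimum coins for 26 = 2


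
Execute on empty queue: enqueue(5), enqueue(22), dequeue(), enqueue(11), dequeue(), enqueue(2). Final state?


enqueue(5) -> [5]
enqueue(22) -> [5, 22]
dequeue() returns 5 -> [22]
enqueue(11) -> [22, 11]
dequeue() returns 22 -> [11]
enqueue(2) -> [11, 2]
Final queue (front to back): [11, 2]


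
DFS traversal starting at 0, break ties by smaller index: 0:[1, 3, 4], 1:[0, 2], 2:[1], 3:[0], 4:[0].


DFS stack-based: start with [0]
Visit order: [0, 1, 2, 3, 4]


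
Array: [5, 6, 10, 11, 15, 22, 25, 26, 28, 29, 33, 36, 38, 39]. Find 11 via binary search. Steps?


Search for 11:
[0,13] mid=6 arr[6]=25
[0,5] mid=2 arr[2]=10
[3,5] mid=4 arr[4]=15
[3,3] mid=3 arr[3]=11
Total: 4 comparisons


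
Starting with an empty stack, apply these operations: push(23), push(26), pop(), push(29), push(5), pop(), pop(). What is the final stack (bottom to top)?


push(23) -> [23]
push(26) -> [23, 26]
pop() returns 26 -> [23]
push(29) -> [23, 29]
push(5) -> [23, 29, 5]
pop() returns 5 -> [23, 29]
pop() returns 29 -> [23]
Final stack (bottom to top): [23]


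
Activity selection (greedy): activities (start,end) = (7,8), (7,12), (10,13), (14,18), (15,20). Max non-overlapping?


Greedy: pick earliest-ending, then skip overlaps.
Selected (3 activities): [(7, 8), (10, 13), (14, 18)]


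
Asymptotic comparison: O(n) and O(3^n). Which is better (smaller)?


linear grows slower than exponential (base 3)
O(n) is asymptotically smaller; O(3^n) grows faster


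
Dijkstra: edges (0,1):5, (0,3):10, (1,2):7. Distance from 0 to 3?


Dijkstra from 0:
Distances: {0: 0, 1: 5, 2: 12, 3: 10}
Shortest distance to 3 = 10, path = [0, 3]


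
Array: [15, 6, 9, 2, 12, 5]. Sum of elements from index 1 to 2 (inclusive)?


Prefix sums: [0, 15, 21, 30, 32, 44, 49]
Sum[1..2] = prefix[3] - prefix[1] = 30 - 15 = 15


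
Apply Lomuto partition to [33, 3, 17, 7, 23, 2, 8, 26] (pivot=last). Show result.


Elements <= 26 go left of pivot.
Result: [3, 17, 7, 23, 2, 8, 26, 33], pivot at index 6


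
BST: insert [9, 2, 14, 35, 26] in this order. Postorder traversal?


Root = 9; build tree by BST insertion.
Postorder traversal: [2, 26, 35, 14, 9]


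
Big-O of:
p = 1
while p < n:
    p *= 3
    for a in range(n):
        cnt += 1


Per nesting level: O(log n) * O(n) = O(n log n)
Complexity: O(n log n)


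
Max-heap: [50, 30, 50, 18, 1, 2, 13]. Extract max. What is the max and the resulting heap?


Max = 50
Replace root with last, heapify down
Resulting heap: [50, 30, 13, 18, 1, 2]


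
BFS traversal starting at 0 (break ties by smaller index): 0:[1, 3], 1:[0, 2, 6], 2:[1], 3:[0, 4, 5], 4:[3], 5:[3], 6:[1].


BFS queue: start with [0]
Visit order: [0, 1, 3, 2, 6, 4, 5]


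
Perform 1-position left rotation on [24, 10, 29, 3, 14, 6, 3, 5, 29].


Left rotate by 1: [10, 29, 3, 14, 6, 3, 5, 29, 24]


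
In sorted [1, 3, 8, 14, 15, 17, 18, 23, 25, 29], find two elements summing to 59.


Two pointers: lo=0, hi=9
No pair sums to 59


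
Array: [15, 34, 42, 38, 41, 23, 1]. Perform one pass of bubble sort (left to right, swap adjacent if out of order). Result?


After one pass: [15, 34, 38, 41, 23, 1, 42]


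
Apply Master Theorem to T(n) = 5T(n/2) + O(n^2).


a=5, b=2, c=2. log_2(5)=2.322 > c=2. Case 1: O(n^log_b(a)) = O(n^2.322)
Complexity: O(n^2.322)


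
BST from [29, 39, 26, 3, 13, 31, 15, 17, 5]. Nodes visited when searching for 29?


BST root = 29
Search for 29: compare at each node
Path: [29]


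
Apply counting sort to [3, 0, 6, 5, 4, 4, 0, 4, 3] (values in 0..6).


Count array: [2, 0, 0, 2, 3, 1, 1]
Reconstruct: [0, 0, 3, 3, 4, 4, 4, 5, 6]


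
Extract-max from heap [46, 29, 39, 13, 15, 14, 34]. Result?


Max = 46
Replace root with last, heapify down
Resulting heap: [39, 29, 34, 13, 15, 14]


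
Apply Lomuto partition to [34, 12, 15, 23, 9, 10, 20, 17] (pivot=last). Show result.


Elements <= 17 go left of pivot.
Result: [12, 15, 9, 10, 17, 23, 20, 34], pivot at index 4


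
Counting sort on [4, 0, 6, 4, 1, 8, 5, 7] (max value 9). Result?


Count array: [1, 1, 0, 0, 2, 1, 1, 1, 1, 0]
Reconstruct: [0, 1, 4, 4, 5, 6, 7, 8]


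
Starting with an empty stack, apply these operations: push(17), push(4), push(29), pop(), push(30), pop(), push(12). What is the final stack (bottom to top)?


push(17) -> [17]
push(4) -> [17, 4]
push(29) -> [17, 4, 29]
pop() returns 29 -> [17, 4]
push(30) -> [17, 4, 30]
pop() returns 30 -> [17, 4]
push(12) -> [17, 4, 12]
Final stack (bottom to top): [17, 4, 12]


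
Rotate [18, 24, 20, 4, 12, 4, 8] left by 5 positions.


Left rotate by 5: [4, 8, 18, 24, 20, 4, 12]


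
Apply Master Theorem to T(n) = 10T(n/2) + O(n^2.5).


a=10, b=2, c=2.5. log_2(10)=3.322 > c=2.5. Case 1: O(n^log_b(a)) = O(n^3.322)
Complexity: O(n^3.322)


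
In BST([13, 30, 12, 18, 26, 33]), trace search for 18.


BST root = 13
Search for 18: compare at each node
Path: [13, 30, 18]


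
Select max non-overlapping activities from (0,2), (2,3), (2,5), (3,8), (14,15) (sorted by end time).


Greedy: pick earliest-ending, then skip overlaps.
Selected (4 activities): [(0, 2), (2, 3), (3, 8), (14, 15)]


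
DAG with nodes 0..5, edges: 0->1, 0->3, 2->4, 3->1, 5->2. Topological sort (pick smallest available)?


Kahn's algorithm, process smallest node first
Order: [0, 3, 1, 5, 2, 4]


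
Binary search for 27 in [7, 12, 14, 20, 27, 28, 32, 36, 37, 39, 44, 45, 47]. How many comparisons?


Search for 27:
[0,12] mid=6 arr[6]=32
[0,5] mid=2 arr[2]=14
[3,5] mid=4 arr[4]=27
Total: 3 comparisons


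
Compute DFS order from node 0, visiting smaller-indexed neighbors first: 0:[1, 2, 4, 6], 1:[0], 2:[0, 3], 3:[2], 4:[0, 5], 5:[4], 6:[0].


DFS stack-based: start with [0]
Visit order: [0, 1, 2, 3, 4, 5, 6]


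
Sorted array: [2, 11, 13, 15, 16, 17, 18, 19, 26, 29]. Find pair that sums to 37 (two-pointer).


Two pointers: lo=0, hi=9
Found pair: (11, 26) summing to 37


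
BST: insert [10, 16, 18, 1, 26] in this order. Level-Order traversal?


Root = 10; build tree by BST insertion.
Level-Order traversal: [10, 1, 16, 18, 26]


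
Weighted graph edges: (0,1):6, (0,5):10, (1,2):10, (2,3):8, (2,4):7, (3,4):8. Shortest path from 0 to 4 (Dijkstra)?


Dijkstra from 0:
Distances: {0: 0, 1: 6, 2: 16, 3: 24, 4: 23, 5: 10}
Shortest distance to 4 = 23, path = [0, 1, 2, 4]


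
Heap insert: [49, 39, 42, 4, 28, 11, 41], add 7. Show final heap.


Append 7: [49, 39, 42, 4, 28, 11, 41, 7]
Bubble up: swap idx 7(7) with idx 3(4)
Result: [49, 39, 42, 7, 28, 11, 41, 4]


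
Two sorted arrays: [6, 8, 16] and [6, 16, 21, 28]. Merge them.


Compare heads, take smaller each step.
Merged: [6, 6, 8, 16, 16, 21, 28]


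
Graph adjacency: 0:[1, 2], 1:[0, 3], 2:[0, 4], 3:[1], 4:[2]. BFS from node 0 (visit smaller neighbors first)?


BFS queue: start with [0]
Visit order: [0, 1, 2, 3, 4]


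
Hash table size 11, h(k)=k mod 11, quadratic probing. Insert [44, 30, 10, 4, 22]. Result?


Insertions: 44->slot 0; 30->slot 8; 10->slot 10; 4->slot 4; 22->slot 1
Table: [44, 22, None, None, 4, None, None, None, 30, None, 10]


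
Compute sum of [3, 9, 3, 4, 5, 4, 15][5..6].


Prefix sums: [0, 3, 12, 15, 19, 24, 28, 43]
Sum[5..6] = prefix[7] - prefix[5] = 43 - 24 = 19


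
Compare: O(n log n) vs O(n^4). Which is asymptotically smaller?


linearithmic grows slower than quartic
O(n log n) is asymptotically smaller; O(n^4) grows faster


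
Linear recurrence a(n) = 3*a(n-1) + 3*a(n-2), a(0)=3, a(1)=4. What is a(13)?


Build bottom-up:
...a(11)=3235545, a(12)=12266883, a(13)=3*12266883+3*3235545=46507284


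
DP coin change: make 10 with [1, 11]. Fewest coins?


dp[0]=0; dp[i]=1+min(dp[i-c] for c in coins)
...dp[5]=5, dp[6]=6, dp[7]=7, dp[8]=8, dp[9]=9, dp[10]=10
Minimum coins for 10 = 10


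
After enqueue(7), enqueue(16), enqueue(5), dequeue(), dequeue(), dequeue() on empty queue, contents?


enqueue(7) -> [7]
enqueue(16) -> [7, 16]
enqueue(5) -> [7, 16, 5]
dequeue() returns 7 -> [16, 5]
dequeue() returns 16 -> [5]
dequeue() returns 5 -> []
Final queue (front to back): []


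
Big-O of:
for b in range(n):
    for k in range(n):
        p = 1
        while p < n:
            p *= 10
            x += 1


Per nesting level: O(n) * O(n) * O(log n) = O(n^2 log n)
Complexity: O(n^2 log n)


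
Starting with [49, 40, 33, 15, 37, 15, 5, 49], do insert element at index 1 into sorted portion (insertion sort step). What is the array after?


After one pass: [40, 49, 33, 15, 37, 15, 5, 49]


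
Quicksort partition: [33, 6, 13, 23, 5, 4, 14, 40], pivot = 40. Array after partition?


Elements <= 40 go left of pivot.
Result: [33, 6, 13, 23, 5, 4, 14, 40], pivot at index 7


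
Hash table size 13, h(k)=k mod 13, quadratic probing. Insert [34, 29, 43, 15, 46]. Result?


Insertions: 34->slot 8; 29->slot 3; 43->slot 4; 15->slot 2; 46->slot 7
Table: [None, None, 15, 29, 43, None, None, 46, 34, None, None, None, None]


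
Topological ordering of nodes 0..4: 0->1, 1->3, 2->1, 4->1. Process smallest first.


Kahn's algorithm, process smallest node first
Order: [0, 2, 4, 1, 3]


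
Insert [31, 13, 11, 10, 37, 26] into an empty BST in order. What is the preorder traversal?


Root = 31; build tree by BST insertion.
Preorder traversal: [31, 13, 11, 10, 26, 37]


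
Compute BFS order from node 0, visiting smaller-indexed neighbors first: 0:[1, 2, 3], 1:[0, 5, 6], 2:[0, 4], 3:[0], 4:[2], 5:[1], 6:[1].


BFS queue: start with [0]
Visit order: [0, 1, 2, 3, 5, 6, 4]


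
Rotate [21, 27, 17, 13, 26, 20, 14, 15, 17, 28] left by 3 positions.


Left rotate by 3: [13, 26, 20, 14, 15, 17, 28, 21, 27, 17]


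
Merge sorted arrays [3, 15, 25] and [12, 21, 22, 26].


Compare heads, take smaller each step.
Merged: [3, 12, 15, 21, 22, 25, 26]


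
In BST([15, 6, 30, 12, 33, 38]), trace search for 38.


BST root = 15
Search for 38: compare at each node
Path: [15, 30, 33, 38]


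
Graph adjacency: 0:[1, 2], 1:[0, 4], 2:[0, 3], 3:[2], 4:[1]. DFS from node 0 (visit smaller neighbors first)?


DFS stack-based: start with [0]
Visit order: [0, 1, 4, 2, 3]


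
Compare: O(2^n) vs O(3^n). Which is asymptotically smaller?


exponential grows slower than exponential (base 3)
O(2^n) is asymptotically smaller; O(3^n) grows faster


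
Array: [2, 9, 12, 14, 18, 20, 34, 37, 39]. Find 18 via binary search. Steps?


Search for 18:
[0,8] mid=4 arr[4]=18
Total: 1 comparisons


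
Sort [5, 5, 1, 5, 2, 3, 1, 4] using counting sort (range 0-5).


Count array: [0, 2, 1, 1, 1, 3]
Reconstruct: [1, 1, 2, 3, 4, 5, 5, 5]


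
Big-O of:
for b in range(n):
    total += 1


Per nesting level: O(n) = O(n)
Complexity: O(n)


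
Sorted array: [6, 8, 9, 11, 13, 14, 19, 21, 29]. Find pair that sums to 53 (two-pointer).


Two pointers: lo=0, hi=8
No pair sums to 53


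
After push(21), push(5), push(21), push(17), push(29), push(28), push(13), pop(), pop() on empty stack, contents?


push(21) -> [21]
push(5) -> [21, 5]
push(21) -> [21, 5, 21]
push(17) -> [21, 5, 21, 17]
push(29) -> [21, 5, 21, 17, 29]
push(28) -> [21, 5, 21, 17, 29, 28]
push(13) -> [21, 5, 21, 17, 29, 28, 13]
pop() returns 13 -> [21, 5, 21, 17, 29, 28]
pop() returns 28 -> [21, 5, 21, 17, 29]
Final stack (bottom to top): [21, 5, 21, 17, 29]


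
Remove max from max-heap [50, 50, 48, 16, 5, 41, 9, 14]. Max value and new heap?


Max = 50
Replace root with last, heapify down
Resulting heap: [50, 16, 48, 14, 5, 41, 9]


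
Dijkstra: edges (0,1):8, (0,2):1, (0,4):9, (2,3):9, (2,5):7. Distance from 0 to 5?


Dijkstra from 0:
Distances: {0: 0, 1: 8, 2: 1, 3: 10, 4: 9, 5: 8}
Shortest distance to 5 = 8, path = [0, 2, 5]


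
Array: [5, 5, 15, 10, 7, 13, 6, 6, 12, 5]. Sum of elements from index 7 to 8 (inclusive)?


Prefix sums: [0, 5, 10, 25, 35, 42, 55, 61, 67, 79, 84]
Sum[7..8] = prefix[9] - prefix[7] = 79 - 61 = 18


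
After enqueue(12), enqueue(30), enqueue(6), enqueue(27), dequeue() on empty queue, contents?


enqueue(12) -> [12]
enqueue(30) -> [12, 30]
enqueue(6) -> [12, 30, 6]
enqueue(27) -> [12, 30, 6, 27]
dequeue() returns 12 -> [30, 6, 27]
Final queue (front to back): [30, 6, 27]


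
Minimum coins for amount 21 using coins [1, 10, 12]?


dp[0]=0; dp[i]=1+min(dp[i-c] for c in coins)
...dp[16]=5, dp[17]=6, dp[18]=7, dp[19]=8, dp[20]=2, dp[21]=3
Minimum coins for 21 = 3


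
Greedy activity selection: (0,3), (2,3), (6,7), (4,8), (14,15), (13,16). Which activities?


Greedy: pick earliest-ending, then skip overlaps.
Selected (3 activities): [(0, 3), (6, 7), (14, 15)]


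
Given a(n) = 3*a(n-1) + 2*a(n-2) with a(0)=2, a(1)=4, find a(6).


Build bottom-up:
...a(4)=200, a(5)=712, a(6)=3*712+2*200=2536


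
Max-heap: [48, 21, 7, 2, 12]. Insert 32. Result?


Append 32: [48, 21, 7, 2, 12, 32]
Bubble up: swap idx 5(32) with idx 2(7)
Result: [48, 21, 32, 2, 12, 7]


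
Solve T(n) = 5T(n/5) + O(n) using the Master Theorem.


a=5, b=5, c=1. log_5(5)=1 = c=1. Case 2: O(n^c log n) = O(n log n)
Complexity: O(n log n)


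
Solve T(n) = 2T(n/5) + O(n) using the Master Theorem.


a=2, b=5, c=1. log_5(2)=0.431 < c=1. Case 3: O(n^c) = O(n)
Complexity: O(n)


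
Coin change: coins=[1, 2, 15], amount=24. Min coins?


dp[0]=0; dp[i]=1+min(dp[i-c] for c in coins)
...dp[19]=3, dp[20]=4, dp[21]=4, dp[22]=5, dp[23]=5, dp[24]=6
Minimum coins for 24 = 6


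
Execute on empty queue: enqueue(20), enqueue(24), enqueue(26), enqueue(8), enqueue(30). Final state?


enqueue(20) -> [20]
enqueue(24) -> [20, 24]
enqueue(26) -> [20, 24, 26]
enqueue(8) -> [20, 24, 26, 8]
enqueue(30) -> [20, 24, 26, 8, 30]
Final queue (front to back): [20, 24, 26, 8, 30]


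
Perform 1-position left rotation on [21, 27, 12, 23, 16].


Left rotate by 1: [27, 12, 23, 16, 21]


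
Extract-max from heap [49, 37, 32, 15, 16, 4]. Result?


Max = 49
Replace root with last, heapify down
Resulting heap: [37, 16, 32, 15, 4]


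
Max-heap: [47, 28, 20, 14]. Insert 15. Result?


Append 15: [47, 28, 20, 14, 15]
Bubble up: no swaps needed
Result: [47, 28, 20, 14, 15]


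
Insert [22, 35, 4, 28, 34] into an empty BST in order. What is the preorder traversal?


Root = 22; build tree by BST insertion.
Preorder traversal: [22, 4, 35, 28, 34]


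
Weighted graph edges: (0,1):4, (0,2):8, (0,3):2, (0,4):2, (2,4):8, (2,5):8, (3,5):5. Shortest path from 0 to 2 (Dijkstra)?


Dijkstra from 0:
Distances: {0: 0, 1: 4, 2: 8, 3: 2, 4: 2, 5: 7}
Shortest distance to 2 = 8, path = [0, 2]


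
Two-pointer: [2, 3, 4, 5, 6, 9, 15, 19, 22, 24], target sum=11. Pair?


Two pointers: lo=0, hi=9
Found pair: (2, 9) summing to 11


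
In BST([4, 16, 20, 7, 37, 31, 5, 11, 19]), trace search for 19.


BST root = 4
Search for 19: compare at each node
Path: [4, 16, 20, 19]


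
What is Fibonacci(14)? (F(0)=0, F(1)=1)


F(n)=F(n-1)+F(n-2)
...F(12)=144, F(13)=233, F(14)=377


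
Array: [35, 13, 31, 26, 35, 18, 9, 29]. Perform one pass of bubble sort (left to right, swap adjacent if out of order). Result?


After one pass: [13, 31, 26, 35, 18, 9, 29, 35]


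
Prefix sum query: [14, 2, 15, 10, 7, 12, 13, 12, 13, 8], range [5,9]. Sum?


Prefix sums: [0, 14, 16, 31, 41, 48, 60, 73, 85, 98, 106]
Sum[5..9] = prefix[10] - prefix[5] = 106 - 48 = 58


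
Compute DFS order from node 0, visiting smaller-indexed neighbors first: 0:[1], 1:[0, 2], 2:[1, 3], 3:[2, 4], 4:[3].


DFS stack-based: start with [0]
Visit order: [0, 1, 2, 3, 4]


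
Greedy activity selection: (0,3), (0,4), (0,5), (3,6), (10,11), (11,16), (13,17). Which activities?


Greedy: pick earliest-ending, then skip overlaps.
Selected (4 activities): [(0, 3), (3, 6), (10, 11), (11, 16)]


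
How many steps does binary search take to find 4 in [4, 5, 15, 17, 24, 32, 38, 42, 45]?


Search for 4:
[0,8] mid=4 arr[4]=24
[0,3] mid=1 arr[1]=5
[0,0] mid=0 arr[0]=4
Total: 3 comparisons


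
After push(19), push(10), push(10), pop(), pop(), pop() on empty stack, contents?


push(19) -> [19]
push(10) -> [19, 10]
push(10) -> [19, 10, 10]
pop() returns 10 -> [19, 10]
pop() returns 10 -> [19]
pop() returns 19 -> []
Final stack (bottom to top): []


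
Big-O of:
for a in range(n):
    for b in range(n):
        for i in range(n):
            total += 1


Per nesting level: O(n) * O(n) * O(n) = O(n^3)
Complexity: O(n^3)


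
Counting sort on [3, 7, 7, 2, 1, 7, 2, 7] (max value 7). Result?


Count array: [0, 1, 2, 1, 0, 0, 0, 4]
Reconstruct: [1, 2, 2, 3, 7, 7, 7, 7]
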